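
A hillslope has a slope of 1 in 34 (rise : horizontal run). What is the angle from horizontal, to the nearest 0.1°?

tan θ = 1/34 = 0.0294
θ = arctan(0.0294) = 1.68°

1.7°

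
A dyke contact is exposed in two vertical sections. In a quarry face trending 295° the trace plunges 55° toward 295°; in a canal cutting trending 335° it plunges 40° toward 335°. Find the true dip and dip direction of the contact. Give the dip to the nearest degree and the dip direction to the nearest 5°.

true dip 56°, dip direction 280°

The two traces are lines in the plane: v₁ = (sin 295°·cos 55°, cos 295°·cos 55°, −sin 55°), v₂ = (sin 335°·cos 40°, cos 335°·cos 40°, −sin 40°).
Cross product v₁ × v₂ gives the pole to the plane: n ∝ (-0.413, 0.069, 0.282).
Dip δ = arctan(|n_h|/n_z) = arctan(0.419/0.282) = 56.0°.
Dip direction = atan2(-0.413, 0.069) = 279° (azimuth of n's horizontal projection).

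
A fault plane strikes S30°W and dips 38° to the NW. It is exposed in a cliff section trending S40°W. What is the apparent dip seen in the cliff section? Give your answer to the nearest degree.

Angle between strike (S30°W) and section (S40°W): β = 10°.
tan α = tan 38° × sin 10° = 0.7813 × 0.1736 = 0.1357
apparent dip = arctan 0.1357 = 7.73°

8°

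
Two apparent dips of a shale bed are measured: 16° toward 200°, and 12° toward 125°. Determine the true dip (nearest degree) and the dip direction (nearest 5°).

true dip 18°, dip direction 175°

The two traces are lines in the plane: v₁ = (sin 200°·cos 16°, cos 200°·cos 16°, −sin 16°), v₂ = (sin 125°·cos 12°, cos 125°·cos 12°, −sin 12°).
Cross product v₁ × v₂ gives the pole to the plane: n ∝ (0.033, -0.289, 0.908).
tan δ = √(n_x²+n_y²)/n_z = 0.291/0.908, so δ = 17.8°.
Dip direction = atan2(0.033, -0.289) = 173° (azimuth of n's horizontal projection).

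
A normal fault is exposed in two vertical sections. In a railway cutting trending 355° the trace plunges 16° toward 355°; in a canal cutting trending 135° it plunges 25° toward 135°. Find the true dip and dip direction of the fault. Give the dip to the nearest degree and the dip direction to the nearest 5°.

true dip 48°, dip direction 070°

Represent each trace as a vector plunging at its apparent dip toward its trend (east-north-up frame): v₁ = (-0.084, 0.958, -0.276), v₂ = (0.641, -0.641, -0.423).
The plane normal is n = v₁ × v₂ ∝ (0.581, 0.212, 0.560).
True dip = arccos(n_z / |n|) = arccos(0.6710) = 47.9°.
Dip direction = atan2(0.581, 0.212) = 70° (azimuth of n's horizontal projection).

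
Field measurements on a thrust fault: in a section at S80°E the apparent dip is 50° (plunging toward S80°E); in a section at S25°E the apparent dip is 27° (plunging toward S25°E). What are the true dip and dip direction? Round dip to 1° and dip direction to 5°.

Represent each trace as a vector plunging at its apparent dip toward its trend (east-north-up frame): v₁ = (0.633, -0.112, -0.766), v₂ = (0.377, -0.808, -0.454).
n = v₁ × v₂ = (0.568, 0.001, 0.469) (taken with n_z > 0).
True dip = arccos(n_z / |n|) = arccos(0.6369) = 50.4°.
Dip direction = atan2(0.568, 0.001) = 90° (azimuth of n's horizontal projection).

true dip 50°, dip direction 090°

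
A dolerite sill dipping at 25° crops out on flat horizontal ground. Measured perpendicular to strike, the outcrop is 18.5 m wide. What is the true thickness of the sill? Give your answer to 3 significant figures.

7.82 m

True thickness t = w · sin(dip) = 18.5 × sin 25°
t = 18.5 × 0.4226 = 7.818 m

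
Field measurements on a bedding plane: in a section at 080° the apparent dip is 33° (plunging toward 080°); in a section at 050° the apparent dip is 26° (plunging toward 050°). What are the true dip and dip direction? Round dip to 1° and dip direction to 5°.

true dip 34°, dip direction 095°

Represent each trace as a vector plunging at its apparent dip toward its trend (east-north-up frame): v₁ = (0.826, 0.146, -0.545), v₂ = (0.689, 0.578, -0.438).
n = v₁ × v₂ = (0.251, -0.013, 0.377) (taken with n_z > 0).
Dip δ = arctan(|n_h|/n_z) = arctan(0.251/0.377) = 33.7°.
The horizontal component of n points toward azimuth atan2(n_x, n_y) = 93°, the dip direction.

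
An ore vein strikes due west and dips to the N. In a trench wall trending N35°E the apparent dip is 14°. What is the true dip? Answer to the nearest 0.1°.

16.9°

β = acute angle between strike due west and section N35°E = 55°.
tan(true dip) = tan 14° / sin 55° = 0.3044
δ = arctan(0.3044) = 16.93°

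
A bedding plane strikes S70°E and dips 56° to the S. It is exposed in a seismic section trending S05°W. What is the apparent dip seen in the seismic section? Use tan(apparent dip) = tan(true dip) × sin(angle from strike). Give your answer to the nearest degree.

55°

Angle between strike (S70°E) and section (S05°W): β = 75°.
tan(apparent dip) = tan 56° · sin 75° = 1.4320
α = arctan(1.4320) = 55.07°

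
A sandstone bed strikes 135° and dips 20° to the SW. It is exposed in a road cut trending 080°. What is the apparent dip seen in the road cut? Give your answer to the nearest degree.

17°

The section lies 55° from the strike.
tan α = tan 20° × sin 55° = 0.3640 × 0.8192 = 0.2981
α = arctan(0.2981) = 16.60°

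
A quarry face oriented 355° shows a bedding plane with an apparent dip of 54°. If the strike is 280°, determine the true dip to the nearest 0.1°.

β = acute angle between strike 280° and section 355° = 75°.
tan(true dip) = tan 54° / sin 75° = 1.4249
δ = arctan(1.4249) = 54.94°

54.9°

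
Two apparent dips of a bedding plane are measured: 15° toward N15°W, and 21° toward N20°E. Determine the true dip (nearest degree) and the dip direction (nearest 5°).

Represent each trace as a vector plunging at its apparent dip toward its trend (east-north-up frame): v₁ = (-0.250, 0.933, -0.259), v₂ = (0.319, 0.877, -0.358).
n = v₁ × v₂ = (0.107, 0.172, 0.517) (taken with n_z > 0).
True dip = arccos(n_z / |n|) = arccos(0.9309) = 21.4°.
Dip direction = atan2(0.107, 0.172) = 32° (azimuth of n's horizontal projection).

true dip 21°, dip direction 030°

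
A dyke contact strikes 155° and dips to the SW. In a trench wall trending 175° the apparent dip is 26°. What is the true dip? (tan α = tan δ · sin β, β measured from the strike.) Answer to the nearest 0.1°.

55.0°

The section is 20° from the strike.
tan(true dip) = tan 26° / sin 20° = 1.4260
δ = arctan(1.4260) = 54.96°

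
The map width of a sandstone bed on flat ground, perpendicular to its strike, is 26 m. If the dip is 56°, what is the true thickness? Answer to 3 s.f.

True thickness t = w · sin(dip) = 26 × sin 56°
t = 26 × 0.8290 = 21.555 m

21.6 m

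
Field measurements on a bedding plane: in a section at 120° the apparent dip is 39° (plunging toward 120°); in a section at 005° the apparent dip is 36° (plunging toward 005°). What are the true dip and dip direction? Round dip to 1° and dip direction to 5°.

Each apparent-dip line lies in the plane. As unit vectors (x east, y north, z up), v₁ plunges 39°→120° and v₂ plunges 36°→005°.
n = v₁ × v₂ = (0.736, 0.351, 0.570) (taken with n_z > 0).
tan δ = √(n_x²+n_y²)/n_z = 0.815/0.570, so δ = 55.0°.
Dip direction = atan2(0.736, 0.351) = 64° (azimuth of n's horizontal projection).

true dip 55°, dip direction 065°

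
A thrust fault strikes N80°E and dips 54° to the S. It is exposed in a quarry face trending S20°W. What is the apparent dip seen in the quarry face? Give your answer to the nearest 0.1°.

Angle between strike (N80°E) and section (S20°W): β = 60°.
tan(apparent dip) = tan 54° · sin 60° = 1.1920
α = arctan(1.1920) = 50.01°

50.0°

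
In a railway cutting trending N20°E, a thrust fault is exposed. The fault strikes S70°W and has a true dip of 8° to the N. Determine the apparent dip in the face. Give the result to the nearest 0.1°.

Angle between strike (S70°W) and section (N20°E): β = 50°.
tan(apparent dip) = tan 8° · sin 50° = 0.1077
α = arctan(0.1077) = 6.14°

6.1°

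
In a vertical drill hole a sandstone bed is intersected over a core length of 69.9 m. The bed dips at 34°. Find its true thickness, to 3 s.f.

True thickness t = h · cos(dip) = 69.9 × cos 34°
t = 69.9 × 0.8290 = 57.950 m

57.9 m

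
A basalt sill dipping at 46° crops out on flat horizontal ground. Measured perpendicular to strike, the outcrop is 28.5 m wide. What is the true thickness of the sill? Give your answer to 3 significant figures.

20.5 m

True thickness t = w · sin(dip) = 28.5 × sin 46°
t = 28.5 × 0.7193 = 20.501 m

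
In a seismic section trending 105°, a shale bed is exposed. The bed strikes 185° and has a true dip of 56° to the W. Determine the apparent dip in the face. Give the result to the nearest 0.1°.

The section lies 80° from the strike.
tan α = tan 56° × sin 80° = 1.4826 × 0.9848 = 1.4600
apparent dip = arctan 1.4600 = 55.59°

55.6°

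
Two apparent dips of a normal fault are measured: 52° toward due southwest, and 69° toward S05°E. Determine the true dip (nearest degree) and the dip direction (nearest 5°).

Each apparent-dip line lies in the plane. As unit vectors (x east, y north, z up), v₁ plunges 52°→due southwest and v₂ plunges 69°→S05°E.
n = v₁ × v₂ = (0.125, -0.431, 0.169) (taken with n_z > 0).
tan δ = √(n_x²+n_y²)/n_z = 0.449/0.169, so δ = 69.4°.
Dip direction = atan2(0.125, -0.431) = 164° (azimuth of n's horizontal projection).

true dip 69°, dip direction 165°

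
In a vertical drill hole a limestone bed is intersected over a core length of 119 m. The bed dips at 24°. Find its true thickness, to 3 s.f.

True thickness t = h · cos(dip) = 119 × cos 24°
t = 119 × 0.9135 = 108.712 m

109 m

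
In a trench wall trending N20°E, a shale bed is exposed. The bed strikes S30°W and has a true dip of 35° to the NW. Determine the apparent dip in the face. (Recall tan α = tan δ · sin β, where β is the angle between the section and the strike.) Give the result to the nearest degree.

The strike is S30°W and the section trends N20°E; the acute angle between them is β = 10°.
tan(apparent dip) = tan 35° · sin 10° = 0.1216
α = arctan(0.1216) = 6.93°

7°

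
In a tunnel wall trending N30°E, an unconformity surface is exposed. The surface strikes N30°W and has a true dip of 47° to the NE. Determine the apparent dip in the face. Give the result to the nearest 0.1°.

42.9°

The section lies 60° from the strike.
tan(apparent dip) = tan 47° · sin 60° = 0.9287
apparent dip = arctan 0.9287 = 42.88°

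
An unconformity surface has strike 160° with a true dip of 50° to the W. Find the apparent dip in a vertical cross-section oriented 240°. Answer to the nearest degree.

50°

Angle between strike (160°) and section (240°): β = 80°.
tan α = tan 50° × sin 80° = 1.1918 × 0.9848 = 1.1736
apparent dip = arctan 1.1736 = 49.57°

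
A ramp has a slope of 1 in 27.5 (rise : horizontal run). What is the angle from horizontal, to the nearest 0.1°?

tan θ = 1/27.5 = 0.0364
θ = arctan(0.0364) = 2.08°

2.1°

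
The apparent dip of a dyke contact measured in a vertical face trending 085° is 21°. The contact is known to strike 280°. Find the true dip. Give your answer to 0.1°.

56.0°

β = acute angle between strike 280° and section 085° = 15°.
tan δ = tan α / sin β = tan 21° / sin 15° = 0.3839 / 0.2588 = 1.4831
δ = arctan(1.4831) = 56.01°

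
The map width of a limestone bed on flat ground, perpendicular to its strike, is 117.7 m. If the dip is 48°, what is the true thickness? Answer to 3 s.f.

True thickness t = w · sin(dip) = 117.7 × sin 48°
t = 117.7 × 0.7431 = 87.468 m

87.5 m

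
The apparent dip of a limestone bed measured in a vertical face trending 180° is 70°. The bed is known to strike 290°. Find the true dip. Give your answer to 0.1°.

71.1°

β = acute angle between strike 290° and section 180° = 70°.
tan δ = tan α / sin β = tan 70° / sin 70° = 2.7475 / 0.9397 = 2.9238
true dip = arctan 2.9238 = 71.12°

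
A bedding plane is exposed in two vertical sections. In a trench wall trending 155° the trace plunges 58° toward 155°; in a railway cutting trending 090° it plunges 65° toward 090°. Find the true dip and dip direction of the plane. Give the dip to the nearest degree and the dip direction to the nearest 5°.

Each apparent-dip line lies in the plane. As unit vectors (x east, y north, z up), v₁ plunges 58°→155° and v₂ plunges 65°→090°.
n = v₁ × v₂ = (0.435, -0.155, 0.203) (taken with n_z > 0).
Dip δ = arctan(|n_h|/n_z) = arctan(0.462/0.203) = 66.3°.
The horizontal component of n points toward azimuth atan2(n_x, n_y) = 110°, the dip direction.

true dip 66°, dip direction 110°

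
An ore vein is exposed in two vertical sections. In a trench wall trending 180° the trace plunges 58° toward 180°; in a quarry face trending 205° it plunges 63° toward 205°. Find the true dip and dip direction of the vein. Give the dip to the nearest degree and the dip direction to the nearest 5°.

true dip 64°, dip direction 215°

Represent each trace as a vector plunging at its apparent dip toward its trend (east-north-up frame): v₁ = (0.000, -0.530, -0.848), v₂ = (-0.192, -0.411, -0.891).
n = v₁ × v₂ = (-0.123, -0.163, 0.102) (taken with n_z > 0).
Dip δ = arctan(|n_h|/n_z) = arctan(0.204/0.102) = 63.5°.
Dip direction = azimuth of (n_x, n_y) = atan2(-0.123, -0.163) = 217°.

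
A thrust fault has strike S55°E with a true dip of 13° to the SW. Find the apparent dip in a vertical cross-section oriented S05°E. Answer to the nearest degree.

10°

Angle between strike (S55°E) and section (S05°E): β = 50°.
tan(apparent dip) = tan 13° · sin 50° = 0.1769
apparent dip = arctan 0.1769 = 10.03°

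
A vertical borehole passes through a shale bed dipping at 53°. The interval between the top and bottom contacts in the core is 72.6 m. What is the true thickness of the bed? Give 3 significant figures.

43.7 m

True thickness t = h · cos(dip) = 72.6 × cos 53°
t = 72.6 × 0.6018 = 43.692 m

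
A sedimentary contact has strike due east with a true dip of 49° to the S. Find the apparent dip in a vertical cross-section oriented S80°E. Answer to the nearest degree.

11°

Angle between strike (due east) and section (S80°E): β = 10°.
tan α = tan 49° × sin 10° = 1.1504 × 0.1736 = 0.1998
apparent dip = arctan 0.1998 = 11.30°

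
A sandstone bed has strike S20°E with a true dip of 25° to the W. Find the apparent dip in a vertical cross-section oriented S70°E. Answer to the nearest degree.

20°

Angle between strike (S20°E) and section (S70°E): β = 50°.
tan(apparent dip) = tan 25° · sin 50° = 0.3572
α = arctan(0.3572) = 19.66°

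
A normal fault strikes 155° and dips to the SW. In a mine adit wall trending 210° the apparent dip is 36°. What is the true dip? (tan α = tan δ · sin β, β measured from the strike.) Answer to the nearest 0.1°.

41.6°

The section is 55° from the strike.
tan δ = tan α / sin β = tan 36° / sin 55° = 0.7265 / 0.8192 = 0.8869
true dip = arctan 0.8869 = 41.57°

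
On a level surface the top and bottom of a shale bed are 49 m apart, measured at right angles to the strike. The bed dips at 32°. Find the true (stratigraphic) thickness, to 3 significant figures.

True thickness t = w · sin(dip) = 49 × sin 32°
t = 49 × 0.5299 = 25.966 m

26.0 m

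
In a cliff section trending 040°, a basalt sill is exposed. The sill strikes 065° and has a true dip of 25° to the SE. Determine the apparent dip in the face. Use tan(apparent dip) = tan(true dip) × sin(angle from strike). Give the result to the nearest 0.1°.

Angle between strike (065°) and section (040°): β = 25°.
tan α = tan 25° × sin 25° = 0.4663 × 0.4226 = 0.1971
apparent dip = arctan 0.1971 = 11.15°

11.1°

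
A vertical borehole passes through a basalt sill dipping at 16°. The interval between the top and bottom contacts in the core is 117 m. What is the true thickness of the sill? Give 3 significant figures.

112 m

True thickness t = h · cos(dip) = 117 × cos 16°
t = 117 × 0.9613 = 112.468 m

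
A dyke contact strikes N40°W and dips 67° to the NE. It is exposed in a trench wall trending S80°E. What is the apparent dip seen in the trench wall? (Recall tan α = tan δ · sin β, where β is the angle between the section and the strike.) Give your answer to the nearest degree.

The strike is N40°W and the section trends S80°E; the acute angle between them is β = 40°.
tan α = tan 67° × sin 40° = 2.3559 × 0.6428 = 1.5143
apparent dip = arctan 1.5143 = 56.56°

57°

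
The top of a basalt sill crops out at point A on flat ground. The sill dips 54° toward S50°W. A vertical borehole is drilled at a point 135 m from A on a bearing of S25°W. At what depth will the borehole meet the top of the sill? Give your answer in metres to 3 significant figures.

168 m

The hole lies 25° from the dip direction, so the down-dip offset is 135 × cos 25° = 122.35 m.
Depth = down-dip offset × tan(dip) = 122.35 × tan 54° = 122.35 × 1.3764
Depth = 168.40 m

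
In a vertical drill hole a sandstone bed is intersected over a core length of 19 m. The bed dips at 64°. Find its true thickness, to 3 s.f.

8.33 m

True thickness t = h · cos(dip) = 19 × cos 64°
t = 19 × 0.4384 = 8.329 m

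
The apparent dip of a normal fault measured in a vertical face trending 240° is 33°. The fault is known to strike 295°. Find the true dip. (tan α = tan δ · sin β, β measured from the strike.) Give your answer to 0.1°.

38.4°

β = acute angle between strike 295° and section 240° = 55°.
tan δ = tan α / sin β = tan 33° / sin 55° = 0.6494 / 0.8192 = 0.7928
true dip = arctan 0.7928 = 38.41°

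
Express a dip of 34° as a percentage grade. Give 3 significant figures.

grade % = 100 × tan 34° = 100 × 0.6745

67.5%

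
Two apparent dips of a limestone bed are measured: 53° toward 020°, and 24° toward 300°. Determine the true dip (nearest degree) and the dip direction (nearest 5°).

The two traces are lines in the plane: v₁ = (sin 20°·cos 53°, cos 20°·cos 53°, −sin 53°), v₂ = (sin 300°·cos 24°, cos 300°·cos 24°, −sin 24°).
Cross product v₁ × v₂ gives the pole to the plane: n ∝ (0.135, 0.716, 0.541).
tan δ = √(n_x²+n_y²)/n_z = 0.728/0.541, so δ = 53.4°.
Dip direction = azimuth of (n_x, n_y) = atan2(0.135, 0.716) = 11°.

true dip 53°, dip direction 010°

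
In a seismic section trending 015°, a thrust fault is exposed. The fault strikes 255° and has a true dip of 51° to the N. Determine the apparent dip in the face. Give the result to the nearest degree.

The strike is 255° and the section trends 015°; the acute angle between them is β = 60°.
tan(apparent dip) = tan 51° · sin 60° = 1.0695
α = arctan(1.0695) = 46.92°

47°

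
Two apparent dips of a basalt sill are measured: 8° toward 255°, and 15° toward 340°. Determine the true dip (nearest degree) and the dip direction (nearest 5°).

true dip 16°, dip direction 315°

Each apparent-dip line lies in the plane. As unit vectors (x east, y north, z up), v₁ plunges 8°→255° and v₂ plunges 15°→340°.
Cross product v₁ × v₂ gives the pole to the plane: n ∝ (-0.193, 0.202, 0.953).
tan δ = √(n_x²+n_y²)/n_z = 0.279/0.953, so δ = 16.3°.
Dip direction = atan2(-0.193, 0.202) = 316° (azimuth of n's horizontal projection).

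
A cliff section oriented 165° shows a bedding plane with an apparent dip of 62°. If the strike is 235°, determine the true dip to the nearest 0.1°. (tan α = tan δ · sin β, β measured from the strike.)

β = acute angle between strike 235° and section 165° = 70°.
tan δ = tan α / sin β = tan 62° / sin 70° = 1.8807 / 0.9397 = 2.0014
δ = arctan(2.0014) = 63.45°

63.5°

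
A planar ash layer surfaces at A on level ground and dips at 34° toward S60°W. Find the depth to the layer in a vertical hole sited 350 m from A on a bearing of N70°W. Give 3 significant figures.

152 m

The hole lies 50° from the dip direction, so the down-dip offset is 350 × cos 50° = 224.98 m.
Depth = down-dip offset × tan(dip) = 224.98 × tan 34° = 224.98 × 0.6745
Depth = 151.75 m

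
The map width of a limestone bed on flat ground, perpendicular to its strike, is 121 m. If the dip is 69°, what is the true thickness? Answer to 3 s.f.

True thickness t = w · sin(dip) = 121 × sin 69°
t = 121 × 0.9336 = 112.963 m

113 m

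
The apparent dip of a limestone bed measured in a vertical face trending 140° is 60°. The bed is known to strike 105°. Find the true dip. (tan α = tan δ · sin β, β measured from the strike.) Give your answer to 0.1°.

β = acute angle between strike 105° and section 140° = 35°.
tan δ = tan α / sin β = tan 60° / sin 35° = 1.7321 / 0.5736 = 3.0197
δ = arctan(3.0197) = 71.68°

71.7°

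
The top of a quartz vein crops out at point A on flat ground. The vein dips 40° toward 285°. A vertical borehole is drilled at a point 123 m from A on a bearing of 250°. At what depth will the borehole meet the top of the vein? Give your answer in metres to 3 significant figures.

84.5 m

The hole lies 35° from the dip direction, so the down-dip offset is 123 × cos 35° = 100.76 m.
Depth = down-dip offset × tan(dip) = 100.76 × tan 40° = 100.76 × 0.8391
Depth = 84.54 m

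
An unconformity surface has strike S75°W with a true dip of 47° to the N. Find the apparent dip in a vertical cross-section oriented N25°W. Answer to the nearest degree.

47°

The strike is S75°W and the section trends N25°W; the acute angle between them is β = 80°.
tan α = tan 47° × sin 80° = 1.0724 × 0.9848 = 1.0561
α = arctan(1.0561) = 46.56°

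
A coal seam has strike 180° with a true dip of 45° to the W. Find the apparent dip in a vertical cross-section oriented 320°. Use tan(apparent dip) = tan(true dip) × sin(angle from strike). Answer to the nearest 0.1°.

The strike is 180° and the section trends 320°; the acute angle between them is β = 40°.
tan α = tan 45° × sin 40° = 1.0000 × 0.6428 = 0.6428
apparent dip = arctan 0.6428 = 32.73°

32.7°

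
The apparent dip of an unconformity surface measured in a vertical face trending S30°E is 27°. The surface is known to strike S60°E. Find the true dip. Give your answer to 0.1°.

45.5°

The section is 30° from the strike.
tan(true dip) = tan 27° / sin 30° = 1.0191
δ = arctan(1.0191) = 45.54°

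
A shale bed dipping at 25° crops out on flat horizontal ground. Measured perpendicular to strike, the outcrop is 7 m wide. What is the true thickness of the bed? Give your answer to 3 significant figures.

True thickness t = w · sin(dip) = 7 × sin 25°
t = 7 × 0.4226 = 2.958 m

2.96 m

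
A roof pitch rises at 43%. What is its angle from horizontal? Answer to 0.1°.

23.3°

tan θ = 43/100 = 0.4300
θ = arctan(0.4300) = 23.27°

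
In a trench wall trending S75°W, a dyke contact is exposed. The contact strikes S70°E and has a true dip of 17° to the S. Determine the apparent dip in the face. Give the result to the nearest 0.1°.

9.9°

Angle between strike (S70°E) and section (S75°W): β = 35°.
tan α = tan 17° × sin 35° = 0.3057 × 0.5736 = 0.1754
apparent dip = arctan 0.1754 = 9.95°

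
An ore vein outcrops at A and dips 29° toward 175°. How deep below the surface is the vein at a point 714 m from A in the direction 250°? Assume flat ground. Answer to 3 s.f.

The hole lies 75° from the dip direction, so the down-dip offset is 714 × cos 75° = 184.80 m.
Depth = down-dip offset × tan(dip) = 184.80 × tan 29° = 184.80 × 0.5543
Depth = 102.43 m

102 m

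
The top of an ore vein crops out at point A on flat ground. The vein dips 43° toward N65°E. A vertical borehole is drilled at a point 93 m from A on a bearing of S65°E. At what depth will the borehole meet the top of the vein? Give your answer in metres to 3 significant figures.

The hole lies 50° from the dip direction, so the down-dip offset is 93 × cos 50° = 59.78 m.
Depth = down-dip offset × tan(dip) = 59.78 × tan 43° = 59.78 × 0.9325
Depth = 55.75 m

55.7 m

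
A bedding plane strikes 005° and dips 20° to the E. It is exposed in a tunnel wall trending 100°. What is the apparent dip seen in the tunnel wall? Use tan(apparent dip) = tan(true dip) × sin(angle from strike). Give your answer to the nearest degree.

The section lies 85° from the strike.
tan α = tan 20° × sin 85° = 0.3640 × 0.9962 = 0.3626
α = arctan(0.3626) = 19.93°

20°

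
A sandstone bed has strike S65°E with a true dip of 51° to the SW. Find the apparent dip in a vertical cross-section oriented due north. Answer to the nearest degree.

48°

Angle between strike (S65°E) and section (due north): β = 65°.
tan α = tan 51° × sin 65° = 1.2349 × 0.9063 = 1.1192
apparent dip = arctan 1.1192 = 48.22°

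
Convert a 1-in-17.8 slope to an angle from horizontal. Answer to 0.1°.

3.2°

tan θ = 1/17.8 = 0.0562
θ = arctan(0.0562) = 3.22°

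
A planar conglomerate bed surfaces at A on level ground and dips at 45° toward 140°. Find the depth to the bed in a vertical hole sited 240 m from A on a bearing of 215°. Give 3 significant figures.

62.1 m

The hole lies 75° from the dip direction, so the down-dip offset is 240 × cos 75° = 62.12 m.
Depth = down-dip offset × tan(dip) = 62.12 × tan 45° = 62.12 × 1.0000
Depth = 62.12 m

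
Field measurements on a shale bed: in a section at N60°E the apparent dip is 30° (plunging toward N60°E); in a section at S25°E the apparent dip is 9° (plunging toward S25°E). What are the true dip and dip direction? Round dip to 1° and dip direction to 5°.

true dip 32°, dip direction 080°

The two traces are lines in the plane: v₁ = (sin 60°·cos 30°, cos 60°·cos 30°, −sin 30°), v₂ = (sin 155°·cos 9°, cos 155°·cos 9°, −sin 9°).
The plane normal is n = v₁ × v₂ ∝ (0.515, 0.091, 0.852).
Dip δ = arctan(|n_h|/n_z) = arctan(0.523/0.852) = 31.6°.
The horizontal component of n points toward azimuth atan2(n_x, n_y) = 80°, the dip direction.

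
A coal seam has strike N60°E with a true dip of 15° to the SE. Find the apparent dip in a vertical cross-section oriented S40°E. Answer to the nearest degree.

Angle between strike (N60°E) and section (S40°E): β = 80°.
tan(apparent dip) = tan 15° · sin 80° = 0.2639
α = arctan(0.2639) = 14.78°

15°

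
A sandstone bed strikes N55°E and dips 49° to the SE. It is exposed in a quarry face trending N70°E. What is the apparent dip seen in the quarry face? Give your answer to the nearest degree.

The section lies 15° from the strike.
tan α = tan 49° × sin 15° = 1.1504 × 0.2588 = 0.2977
apparent dip = arctan 0.2977 = 16.58°

17°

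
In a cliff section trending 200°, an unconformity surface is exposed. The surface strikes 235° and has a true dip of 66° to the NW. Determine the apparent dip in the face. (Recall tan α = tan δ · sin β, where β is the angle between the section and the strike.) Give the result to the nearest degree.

The section lies 35° from the strike.
tan(apparent dip) = tan 66° · sin 35° = 1.2883
α = arctan(1.2883) = 52.18°

52°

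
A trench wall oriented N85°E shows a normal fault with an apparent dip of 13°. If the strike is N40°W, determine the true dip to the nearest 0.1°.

15.7°

The section is 55° from the strike.
tan(true dip) = tan 13° / sin 55° = 0.2818
true dip = arctan 0.2818 = 15.74°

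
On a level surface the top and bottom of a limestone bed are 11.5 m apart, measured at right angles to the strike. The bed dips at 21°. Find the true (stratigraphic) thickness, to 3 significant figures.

4.12 m

True thickness t = w · sin(dip) = 11.5 × sin 21°
t = 11.5 × 0.3584 = 4.121 m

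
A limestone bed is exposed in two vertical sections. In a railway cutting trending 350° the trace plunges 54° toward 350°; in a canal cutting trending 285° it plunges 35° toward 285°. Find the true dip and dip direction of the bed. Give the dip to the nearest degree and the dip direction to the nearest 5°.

true dip 54°, dip direction 345°

Represent each trace as a vector plunging at its apparent dip toward its trend (east-north-up frame): v₁ = (-0.102, 0.579, -0.809), v₂ = (-0.791, 0.212, -0.574).
Cross product v₁ × v₂ gives the pole to the plane: n ∝ (-0.160, 0.582, 0.436).
tan δ = √(n_x²+n_y²)/n_z = 0.603/0.436, so δ = 54.1°.
Dip direction = atan2(-0.160, 0.582) = 345° (azimuth of n's horizontal projection).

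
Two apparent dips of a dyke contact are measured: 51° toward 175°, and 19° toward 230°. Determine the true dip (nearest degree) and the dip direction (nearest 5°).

true dip 53°, dip direction 155°

Each apparent-dip line lies in the plane. As unit vectors (x east, y north, z up), v₁ plunges 51°→175° and v₂ plunges 19°→230°.
The plane normal is n = v₁ × v₂ ∝ (0.268, -0.581, 0.487).
True dip = arccos(n_z / |n|) = arccos(0.6061) = 52.7°.
Dip direction = atan2(0.268, -0.581) = 155° (azimuth of n's horizontal projection).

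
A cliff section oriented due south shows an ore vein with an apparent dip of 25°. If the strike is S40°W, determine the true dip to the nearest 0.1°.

The section is 40° from the strike.
tan(true dip) = tan 25° / sin 40° = 0.7254
δ = arctan(0.7254) = 35.96°

36.0°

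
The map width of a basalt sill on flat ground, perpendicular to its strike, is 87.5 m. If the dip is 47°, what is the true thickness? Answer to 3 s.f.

64.0 m

True thickness t = w · sin(dip) = 87.5 × sin 47°
t = 87.5 × 0.7314 = 63.993 m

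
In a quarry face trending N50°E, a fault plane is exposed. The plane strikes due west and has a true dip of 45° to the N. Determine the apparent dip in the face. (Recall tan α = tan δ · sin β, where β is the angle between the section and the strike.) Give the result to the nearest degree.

Angle between strike (due west) and section (N50°E): β = 40°.
tan α = tan 45° × sin 40° = 1.0000 × 0.6428 = 0.6428
apparent dip = arctan 0.6428 = 32.73°

33°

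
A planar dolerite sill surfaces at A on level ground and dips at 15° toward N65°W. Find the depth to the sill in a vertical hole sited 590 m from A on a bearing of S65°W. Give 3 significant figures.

The hole lies 50° from the dip direction, so the down-dip offset is 590 × cos 50° = 379.24 m.
Depth = down-dip offset × tan(dip) = 379.24 × tan 15° = 379.24 × 0.2679
Depth = 101.62 m

102 m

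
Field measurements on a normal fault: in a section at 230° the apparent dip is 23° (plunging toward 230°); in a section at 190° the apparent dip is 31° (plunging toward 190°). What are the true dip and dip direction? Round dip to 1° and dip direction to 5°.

true dip 31°, dip direction 185°

Each apparent-dip line lies in the plane. As unit vectors (x east, y north, z up), v₁ plunges 23°→230° and v₂ plunges 31°→190°.
n = v₁ × v₂ = (-0.025, -0.305, 0.507) (taken with n_z > 0).
tan δ = √(n_x²+n_y²)/n_z = 0.306/0.507, so δ = 31.1°.
Dip direction = atan2(-0.025, -0.305) = 185° (azimuth of n's horizontal projection).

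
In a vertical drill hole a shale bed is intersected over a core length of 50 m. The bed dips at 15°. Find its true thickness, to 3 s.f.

True thickness t = h · cos(dip) = 50 × cos 15°
t = 50 × 0.9659 = 48.296 m

48.3 m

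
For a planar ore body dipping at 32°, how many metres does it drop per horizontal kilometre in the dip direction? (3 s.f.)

625 m

drop per km = 1000 × tan 32° = 1000 × 0.6249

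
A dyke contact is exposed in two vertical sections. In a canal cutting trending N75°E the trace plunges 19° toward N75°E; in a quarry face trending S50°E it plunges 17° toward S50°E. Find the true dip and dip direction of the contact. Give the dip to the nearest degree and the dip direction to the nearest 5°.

Each apparent-dip line lies in the plane. As unit vectors (x east, y north, z up), v₁ plunges 19°→N75°E and v₂ plunges 17°→S50°E.
The plane normal is n = v₁ × v₂ ∝ (0.272, -0.029, 0.741).
tan δ = √(n_x²+n_y²)/n_z = 0.273/0.741, so δ = 20.2°.
Dip direction = atan2(0.272, -0.029) = 96° (azimuth of n's horizontal projection).

true dip 20°, dip direction 095°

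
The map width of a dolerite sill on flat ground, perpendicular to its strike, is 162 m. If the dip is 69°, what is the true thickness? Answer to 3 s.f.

151 m

True thickness t = w · sin(dip) = 162 × sin 69°
t = 162 × 0.9336 = 151.240 m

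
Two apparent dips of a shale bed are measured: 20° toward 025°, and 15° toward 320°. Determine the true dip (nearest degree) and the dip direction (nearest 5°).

The two traces are lines in the plane: v₁ = (sin 25°·cos 20°, cos 25°·cos 20°, −sin 20°), v₂ = (sin 320°·cos 15°, cos 320°·cos 15°, −sin 15°).
Cross product v₁ × v₂ gives the pole to the plane: n ∝ (0.033, 0.315, 0.823).
tan δ = √(n_x²+n_y²)/n_z = 0.317/0.823, so δ = 21.1°.
Dip direction = atan2(0.033, 0.315) = 6° (azimuth of n's horizontal projection).

true dip 21°, dip direction 005°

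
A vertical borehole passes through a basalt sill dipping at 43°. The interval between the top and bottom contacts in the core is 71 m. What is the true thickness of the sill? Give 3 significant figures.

True thickness t = h · cos(dip) = 71 × cos 43°
t = 71 × 0.7314 = 51.926 m

51.9 m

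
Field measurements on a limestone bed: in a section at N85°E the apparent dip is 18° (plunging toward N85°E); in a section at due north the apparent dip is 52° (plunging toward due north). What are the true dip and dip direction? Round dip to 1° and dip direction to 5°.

Each apparent-dip line lies in the plane. As unit vectors (x east, y north, z up), v₁ plunges 18°→N85°E and v₂ plunges 52°→due north.
Cross product v₁ × v₂ gives the pole to the plane: n ∝ (0.125, 0.747, 0.583).
tan δ = √(n_x²+n_y²)/n_z = 0.757/0.583, so δ = 52.4°.
The horizontal component of n points toward azimuth atan2(n_x, n_y) = 9°, the dip direction.

true dip 52°, dip direction 010°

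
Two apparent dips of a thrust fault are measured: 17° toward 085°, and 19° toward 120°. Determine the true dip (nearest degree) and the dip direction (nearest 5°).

true dip 19°, dip direction 115°

The two traces are lines in the plane: v₁ = (sin 85°·cos 17°, cos 85°·cos 17°, −sin 17°), v₂ = (sin 120°·cos 19°, cos 120°·cos 19°, −sin 19°).
Cross product v₁ × v₂ gives the pole to the plane: n ∝ (0.165, -0.071, 0.519).
Dip δ = arctan(|n_h|/n_z) = arctan(0.180/0.519) = 19.1°.
The horizontal component of n points toward azimuth atan2(n_x, n_y) = 113°, the dip direction.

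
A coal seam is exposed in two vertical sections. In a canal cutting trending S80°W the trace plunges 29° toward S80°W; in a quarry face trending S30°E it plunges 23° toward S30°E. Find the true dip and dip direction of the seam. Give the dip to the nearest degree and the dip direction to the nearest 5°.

The two traces are lines in the plane: v₁ = (sin 260°·cos 29°, cos 260°·cos 29°, −sin 29°), v₂ = (sin 150°·cos 23°, cos 150°·cos 23°, −sin 23°).
The plane normal is n = v₁ × v₂ ∝ (-0.327, -0.560, 0.757).
True dip = arccos(n_z / |n|) = arccos(0.7593) = 40.6°.
Dip direction = azimuth of (n_x, n_y) = atan2(-0.327, -0.560) = 210°.

true dip 41°, dip direction 210°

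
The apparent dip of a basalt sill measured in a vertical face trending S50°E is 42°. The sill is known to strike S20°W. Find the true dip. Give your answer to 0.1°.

The section is 70° from the strike.
tan(true dip) = tan 42° / sin 70° = 0.9582
δ = arctan(0.9582) = 43.78°

43.8°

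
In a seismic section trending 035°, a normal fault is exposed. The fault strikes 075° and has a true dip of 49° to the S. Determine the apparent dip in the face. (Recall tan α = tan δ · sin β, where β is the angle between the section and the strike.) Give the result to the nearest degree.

Angle between strike (075°) and section (035°): β = 40°.
tan(apparent dip) = tan 49° · sin 40° = 0.7394
α = arctan(0.7394) = 36.48°

36°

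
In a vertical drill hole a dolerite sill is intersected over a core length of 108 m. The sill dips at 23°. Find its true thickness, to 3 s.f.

99.4 m

True thickness t = h · cos(dip) = 108 × cos 23°
t = 108 × 0.9205 = 99.415 m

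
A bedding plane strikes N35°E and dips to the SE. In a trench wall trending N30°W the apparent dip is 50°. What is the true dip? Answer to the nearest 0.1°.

β = acute angle between strike N35°E and section N30°W = 65°.
tan δ = tan α / sin β = tan 50° / sin 65° = 1.1918 / 0.9063 = 1.3150
true dip = arctan 1.3150 = 52.75°

52.7°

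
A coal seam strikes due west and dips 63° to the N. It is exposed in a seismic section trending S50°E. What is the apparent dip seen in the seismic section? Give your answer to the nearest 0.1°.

51.6°

The section lies 40° from the strike.
tan α = tan 63° × sin 40° = 1.9626 × 0.6428 = 1.2615
α = arctan(1.2615) = 51.60°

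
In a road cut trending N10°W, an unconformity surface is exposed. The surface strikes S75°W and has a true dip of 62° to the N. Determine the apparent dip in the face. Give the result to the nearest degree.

The section lies 85° from the strike.
tan(apparent dip) = tan 62° · sin 85° = 1.8736
apparent dip = arctan 1.8736 = 61.91°

62°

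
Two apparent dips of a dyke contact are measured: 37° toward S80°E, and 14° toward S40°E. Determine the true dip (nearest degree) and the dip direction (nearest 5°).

Each apparent-dip line lies in the plane. As unit vectors (x east, y north, z up), v₁ plunges 37°→S80°E and v₂ plunges 14°→S40°E.
Cross product v₁ × v₂ gives the pole to the plane: n ∝ (0.414, 0.185, 0.498).
tan δ = √(n_x²+n_y²)/n_z = 0.453/0.498, so δ = 42.3°.
Dip direction = azimuth of (n_x, n_y) = atan2(0.414, 0.185) = 66°.

true dip 42°, dip direction 065°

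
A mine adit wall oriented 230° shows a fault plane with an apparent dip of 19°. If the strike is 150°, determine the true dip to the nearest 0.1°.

β = acute angle between strike 150° and section 230° = 80°.
tan δ = tan α / sin β = tan 19° / sin 80° = 0.3443 / 0.9848 = 0.3496
true dip = arctan 0.3496 = 19.27°

19.3°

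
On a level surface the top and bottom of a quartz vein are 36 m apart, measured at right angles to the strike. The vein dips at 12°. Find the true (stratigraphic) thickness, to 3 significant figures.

True thickness t = w · sin(dip) = 36 × sin 12°
t = 36 × 0.2079 = 7.485 m

7.48 m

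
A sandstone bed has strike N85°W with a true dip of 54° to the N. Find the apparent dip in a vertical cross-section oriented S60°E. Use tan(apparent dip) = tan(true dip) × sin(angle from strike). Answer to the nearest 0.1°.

30.2°

The strike is N85°W and the section trends S60°E; the acute angle between them is β = 25°.
tan α = tan 54° × sin 25° = 1.3764 × 0.4226 = 0.5817
α = arctan(0.5817) = 30.19°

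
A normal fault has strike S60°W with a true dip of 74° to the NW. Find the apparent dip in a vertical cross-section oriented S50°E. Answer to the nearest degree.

73°

The section lies 70° from the strike.
tan α = tan 74° × sin 70° = 3.4874 × 0.9397 = 3.2771
apparent dip = arctan 3.2771 = 73.03°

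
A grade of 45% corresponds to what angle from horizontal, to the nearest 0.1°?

24.2°

tan θ = 45/100 = 0.4500
θ = arctan(0.4500) = 24.23°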